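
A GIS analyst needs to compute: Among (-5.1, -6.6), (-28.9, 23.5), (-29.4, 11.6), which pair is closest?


d(P0,P1) = 38.3725, d(P0,P2) = 30.36, d(P1,P2) = 11.9105
Closest: P1 and P2

Closest pair: (-28.9, 23.5) and (-29.4, 11.6), distance = 11.9105


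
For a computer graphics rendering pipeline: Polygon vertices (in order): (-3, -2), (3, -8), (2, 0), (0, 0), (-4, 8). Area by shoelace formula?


Shoelace sum: ((-3)*(-8) - 3*(-2)) + (3*0 - 2*(-8)) + (2*0 - 0*0) + (0*8 - (-4)*0) + ((-4)*(-2) - (-3)*8)
= 78
Area = |78|/2 = 39

39


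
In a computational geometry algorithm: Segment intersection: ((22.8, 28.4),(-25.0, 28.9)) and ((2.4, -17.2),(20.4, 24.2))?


Cross products: d1=-23.76, d2=1964.16, d3=2189.88, d4=201.96
d1*d2 < 0 and d3*d4 < 0? no

No, they don't intersect


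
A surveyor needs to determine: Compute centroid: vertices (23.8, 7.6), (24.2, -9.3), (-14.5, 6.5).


Centroid = ((x_A+x_B+x_C)/3, (y_A+y_B+y_C)/3)
= ((23.8+24.2+(-14.5))/3, (7.6+(-9.3)+6.5)/3)
= (11.1667, 1.6)

(11.1667, 1.6)


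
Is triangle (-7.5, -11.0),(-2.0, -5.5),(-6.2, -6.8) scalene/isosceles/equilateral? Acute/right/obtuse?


Side lengths squared: AB^2=60.5, BC^2=19.33, CA^2=19.33
Sorted: [19.33, 19.33, 60.5]
By sides: Isosceles, By angles: Obtuse

Isosceles, Obtuse


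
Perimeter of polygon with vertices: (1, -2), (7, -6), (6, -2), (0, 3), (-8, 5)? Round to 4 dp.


Sides: (1, -2)->(7, -6): sqrt(52) = 7.211103, (7, -6)->(6, -2): sqrt(17) = 4.123106, (6, -2)->(0, 3): sqrt(61) = 7.81025, (0, 3)->(-8, 5): sqrt(68) = 8.246211, (-8, 5)->(1, -2): sqrt(130) = 11.401754
Sum = 38.792424
Perimeter = 38.7924

38.7924


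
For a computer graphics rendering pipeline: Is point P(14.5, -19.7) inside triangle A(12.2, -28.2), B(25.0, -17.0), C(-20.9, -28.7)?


Cross products: AB x AP = 83.04, BC x BP = 1.08, CA x CP = 280.2
All same sign? yes

Yes, inside


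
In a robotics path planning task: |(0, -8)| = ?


|u| = sqrt(0^2 + (-8)^2) = sqrt(64) = 8

8


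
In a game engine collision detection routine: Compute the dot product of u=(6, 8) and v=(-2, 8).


u . v = u_x*v_x + u_y*v_y = 6*(-2) + 8*8
= (-12) + 64 = 52

52


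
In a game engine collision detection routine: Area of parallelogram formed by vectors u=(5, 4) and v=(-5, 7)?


|u x v| = |5*7 - 4*(-5)|
= |35 - (-20)| = 55

55


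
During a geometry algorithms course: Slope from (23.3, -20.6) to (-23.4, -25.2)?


slope = (y2-y1)/(x2-x1) = ((-25.2)-(-20.6))/((-23.4)-23.3) = (-4.6)/(-46.7) = 0.0985

0.0985


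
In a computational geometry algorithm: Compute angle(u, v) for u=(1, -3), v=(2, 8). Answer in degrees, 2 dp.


u.v = -22, |u| = sqrt(10) = 3.1623, |v| = sqrt(68) = 8.2462
cos(theta) = u.v/(|u||v|) = -22/sqrt(680) = -0.843661
theta = acos(-0.843661) = 147.53 degrees

147.53 degrees


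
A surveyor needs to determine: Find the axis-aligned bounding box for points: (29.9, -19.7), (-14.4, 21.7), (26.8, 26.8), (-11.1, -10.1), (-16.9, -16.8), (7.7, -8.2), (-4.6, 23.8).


x range: [-16.9, 29.9]
y range: [-19.7, 26.8]
Bounding box: (-16.9,-19.7) to (29.9,26.8)

(-16.9,-19.7) to (29.9,26.8)


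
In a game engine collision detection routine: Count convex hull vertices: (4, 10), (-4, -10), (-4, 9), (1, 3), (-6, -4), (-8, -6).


Convex hull vertices (CCW): (-8, -6), (-4, -10), (4, 10), (-4, 9)
Count = 4

4


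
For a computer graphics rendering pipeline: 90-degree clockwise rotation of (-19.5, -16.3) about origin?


90° CW: (x,y) -> (y, -x)
(-19.5,-16.3) -> (-16.3, 19.5)

(-16.3, 19.5)


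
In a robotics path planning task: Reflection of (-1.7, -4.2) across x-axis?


Reflection over x-axis: (x,y) -> (x,-y)
(-1.7, -4.2) -> (-1.7, 4.2)

(-1.7, 4.2)


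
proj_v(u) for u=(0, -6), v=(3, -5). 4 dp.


u.v = 30, |v| = sqrt(34) = 5.831
Scalar projection = u.v / |v| = 30 / sqrt(34) = 5.145

5.145


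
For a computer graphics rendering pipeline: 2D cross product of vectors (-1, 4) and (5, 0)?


u x v = u_x*v_y - u_y*v_x = (-1)*0 - 4*5
= 0 - 20 = -20

-20


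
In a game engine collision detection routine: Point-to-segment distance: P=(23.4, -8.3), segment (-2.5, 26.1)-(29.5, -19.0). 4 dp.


Project P onto AB: t = 0.7784 (clamped to [0,1])
Closest point on segment: (22.4076, -9.0041)
Distance: 1.2168

1.2168


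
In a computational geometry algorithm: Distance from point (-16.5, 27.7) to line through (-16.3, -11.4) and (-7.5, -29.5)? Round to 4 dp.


|cross product| = 340.46
|line direction| = sqrt(405.05) = 20.1259
Distance = 340.46/sqrt(405.05) = 16.9165

16.9165


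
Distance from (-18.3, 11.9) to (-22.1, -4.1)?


dx=-3.8, dy=-16
d^2 = (-3.8)^2 + (-16)^2 = 270.44
d = sqrt(270.44) = 16.4451

16.4451


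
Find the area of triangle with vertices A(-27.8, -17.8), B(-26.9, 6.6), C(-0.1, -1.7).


Area = |x_A(y_B-y_C) + x_B(y_C-y_A) + x_C(y_A-y_B)|/2
= |(-230.74) + (-433.09) + 2.44|/2
= 661.39/2 = 330.695

330.695


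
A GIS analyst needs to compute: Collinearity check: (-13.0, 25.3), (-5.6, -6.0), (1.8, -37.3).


Cross product: ((-5.6)-(-13))*((-37.3)-25.3) - ((-6)-25.3)*(1.8-(-13))
= 0

Yes, collinear


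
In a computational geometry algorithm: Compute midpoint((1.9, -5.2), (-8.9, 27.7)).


M = ((1.9+(-8.9))/2, ((-5.2)+27.7)/2)
= (-3.5, 11.25)

(-3.5, 11.25)


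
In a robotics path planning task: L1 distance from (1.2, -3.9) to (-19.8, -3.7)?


|1.2-(-19.8)| + |(-3.9)-(-3.7)| = 21 + 0.2 = 21.2

21.2


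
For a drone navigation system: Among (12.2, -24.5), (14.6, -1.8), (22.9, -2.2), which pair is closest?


d(P0,P1) = 22.8265, d(P0,P2) = 24.7342, d(P1,P2) = 8.3096
Closest: P1 and P2

Closest pair: (14.6, -1.8) and (22.9, -2.2), distance = 8.3096


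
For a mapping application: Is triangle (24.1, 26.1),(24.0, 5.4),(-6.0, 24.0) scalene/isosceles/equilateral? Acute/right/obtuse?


Side lengths squared: AB^2=428.5, BC^2=1245.96, CA^2=910.42
Sorted: [428.5, 910.42, 1245.96]
By sides: Scalene, By angles: Acute

Scalene, Acute


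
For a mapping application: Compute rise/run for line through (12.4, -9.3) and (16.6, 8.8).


slope = (y2-y1)/(x2-x1) = (8.8-(-9.3))/(16.6-12.4) = 18.1/4.2 = 4.3095

4.3095


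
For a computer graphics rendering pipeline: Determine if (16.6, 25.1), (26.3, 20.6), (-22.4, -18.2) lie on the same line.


Cross product: (26.3-16.6)*((-18.2)-25.1) - (20.6-25.1)*((-22.4)-16.6)
= -595.51

No, not collinear


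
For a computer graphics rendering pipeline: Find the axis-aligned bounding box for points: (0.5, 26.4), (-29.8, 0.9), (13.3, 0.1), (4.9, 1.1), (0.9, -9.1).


x range: [-29.8, 13.3]
y range: [-9.1, 26.4]
Bounding box: (-29.8,-9.1) to (13.3,26.4)

(-29.8,-9.1) to (13.3,26.4)


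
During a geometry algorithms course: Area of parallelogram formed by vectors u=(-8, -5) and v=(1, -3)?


|u x v| = |(-8)*(-3) - (-5)*1|
= |24 - (-5)| = 29

29


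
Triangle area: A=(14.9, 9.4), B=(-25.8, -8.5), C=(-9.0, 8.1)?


Area = |x_A(y_B-y_C) + x_B(y_C-y_A) + x_C(y_A-y_B)|/2
= |(-247.34) + 33.54 + (-161.1)|/2
= 374.9/2 = 187.45

187.45


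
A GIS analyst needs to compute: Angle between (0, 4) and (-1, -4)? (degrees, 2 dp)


u.v = -16, |u| = sqrt(16) = 4, |v| = sqrt(17) = 4.1231
cos(theta) = u.v/(|u||v|) = -16/sqrt(272) = -0.970143
theta = acos(-0.970143) = 165.96 degrees

165.96 degrees


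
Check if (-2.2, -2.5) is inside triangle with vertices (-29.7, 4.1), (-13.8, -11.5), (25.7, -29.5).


Cross products: AB x AP = 324.06, BC x BP = 564.3, CA x CP = -558.36
All same sign? no

No, outside


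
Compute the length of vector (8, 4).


|u| = sqrt(8^2 + 4^2) = sqrt(80) = 8.9443

8.9443


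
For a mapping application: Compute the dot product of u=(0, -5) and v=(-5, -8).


u . v = u_x*v_x + u_y*v_y = 0*(-5) + (-5)*(-8)
= 0 + 40 = 40

40


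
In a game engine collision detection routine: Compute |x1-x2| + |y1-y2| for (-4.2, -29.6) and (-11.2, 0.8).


|(-4.2)-(-11.2)| + |(-29.6)-0.8| = 7 + 30.4 = 37.4

37.4


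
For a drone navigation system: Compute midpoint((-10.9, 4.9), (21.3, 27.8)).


M = (((-10.9)+21.3)/2, (4.9+27.8)/2)
= (5.2, 16.35)

(5.2, 16.35)


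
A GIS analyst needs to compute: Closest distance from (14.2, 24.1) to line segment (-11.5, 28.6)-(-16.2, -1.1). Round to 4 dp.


Project P onto AB: t = 0.0142 (clamped to [0,1])
Closest point on segment: (-11.5668, 28.1776)
Distance: 26.0875

26.0875


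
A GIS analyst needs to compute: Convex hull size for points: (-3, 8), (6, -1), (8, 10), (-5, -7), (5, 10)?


Convex hull vertices (CCW): (-5, -7), (6, -1), (8, 10), (5, 10), (-3, 8)
Count = 5

5


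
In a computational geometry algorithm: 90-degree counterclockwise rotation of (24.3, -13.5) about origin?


90° CCW: (x,y) -> (-y, x)
(24.3,-13.5) -> (13.5, 24.3)

(13.5, 24.3)


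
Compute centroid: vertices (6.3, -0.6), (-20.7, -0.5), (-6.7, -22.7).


Centroid = ((x_A+x_B+x_C)/3, (y_A+y_B+y_C)/3)
= ((6.3+(-20.7)+(-6.7))/3, ((-0.6)+(-0.5)+(-22.7))/3)
= (-7.0333, -7.9333)

(-7.0333, -7.9333)


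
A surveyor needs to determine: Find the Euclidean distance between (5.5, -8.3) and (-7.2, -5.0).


dx=-12.7, dy=3.3
d^2 = (-12.7)^2 + 3.3^2 = 172.18
d = sqrt(172.18) = 13.1217

13.1217


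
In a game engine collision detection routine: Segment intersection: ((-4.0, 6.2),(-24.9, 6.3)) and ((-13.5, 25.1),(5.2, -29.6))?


Cross products: d1=166.22, d2=-975.14, d3=-394.06, d4=747.3
d1*d2 < 0 and d3*d4 < 0? yes

Yes, they intersect


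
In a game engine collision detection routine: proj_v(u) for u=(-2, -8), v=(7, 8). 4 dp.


u.v = -78, |v| = sqrt(113) = 10.6301
Scalar projection = u.v / |v| = -78 / sqrt(113) = -7.3376

-7.3376


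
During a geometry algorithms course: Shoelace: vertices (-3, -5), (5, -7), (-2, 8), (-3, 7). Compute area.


Shoelace sum: ((-3)*(-7) - 5*(-5)) + (5*8 - (-2)*(-7)) + ((-2)*7 - (-3)*8) + ((-3)*(-5) - (-3)*7)
= 118
Area = |118|/2 = 59

59


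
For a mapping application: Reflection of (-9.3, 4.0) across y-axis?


Reflection over y-axis: (x,y) -> (-x,y)
(-9.3, 4) -> (9.3, 4)

(9.3, 4)


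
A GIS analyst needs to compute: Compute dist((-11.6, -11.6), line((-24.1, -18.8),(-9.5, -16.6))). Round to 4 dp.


|cross product| = 77.62
|line direction| = sqrt(218) = 14.7648
Distance = 77.62/sqrt(218) = 5.2571

5.2571


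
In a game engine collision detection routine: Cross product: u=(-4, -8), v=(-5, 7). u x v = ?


u x v = u_x*v_y - u_y*v_x = (-4)*7 - (-8)*(-5)
= (-28) - 40 = -68

-68


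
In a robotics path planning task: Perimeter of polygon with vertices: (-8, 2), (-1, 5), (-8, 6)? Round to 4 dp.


Sides: (-8, 2)->(-1, 5): sqrt(58) = 7.615773, (-1, 5)->(-8, 6): sqrt(50) = 7.071068, (-8, 6)->(-8, 2): sqrt(16) = 4
Sum = 18.686841
Perimeter = 18.6868

18.6868


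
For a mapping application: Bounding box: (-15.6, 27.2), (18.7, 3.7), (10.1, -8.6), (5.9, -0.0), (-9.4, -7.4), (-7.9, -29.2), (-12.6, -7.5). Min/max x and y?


x range: [-15.6, 18.7]
y range: [-29.2, 27.2]
Bounding box: (-15.6,-29.2) to (18.7,27.2)

(-15.6,-29.2) to (18.7,27.2)


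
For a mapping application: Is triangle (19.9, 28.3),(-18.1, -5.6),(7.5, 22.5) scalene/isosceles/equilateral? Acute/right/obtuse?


Side lengths squared: AB^2=2593.21, BC^2=1444.97, CA^2=187.4
Sorted: [187.4, 1444.97, 2593.21]
By sides: Scalene, By angles: Obtuse

Scalene, Obtuse


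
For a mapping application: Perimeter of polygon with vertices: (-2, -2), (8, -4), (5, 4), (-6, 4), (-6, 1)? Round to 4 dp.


Sides: (-2, -2)->(8, -4): sqrt(104) = 10.198039, (8, -4)->(5, 4): sqrt(73) = 8.544004, (5, 4)->(-6, 4): sqrt(121) = 11, (-6, 4)->(-6, 1): sqrt(9) = 3, (-6, 1)->(-2, -2): sqrt(25) = 5
Sum = 37.742043
Perimeter = 37.742

37.742


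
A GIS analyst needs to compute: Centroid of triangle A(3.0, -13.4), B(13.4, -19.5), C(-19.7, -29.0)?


Centroid = ((x_A+x_B+x_C)/3, (y_A+y_B+y_C)/3)
= ((3+13.4+(-19.7))/3, ((-13.4)+(-19.5)+(-29))/3)
= (-1.1, -20.6333)

(-1.1, -20.6333)


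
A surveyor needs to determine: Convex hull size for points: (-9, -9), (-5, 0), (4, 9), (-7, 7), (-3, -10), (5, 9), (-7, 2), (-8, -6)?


Convex hull vertices (CCW): (-9, -9), (-3, -10), (5, 9), (4, 9), (-7, 7)
Count = 5

5


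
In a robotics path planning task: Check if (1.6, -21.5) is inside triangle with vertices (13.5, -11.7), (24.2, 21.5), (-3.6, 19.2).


Cross products: AB x AP = 290.22, BC x BP = 1143.42, CA x CP = -535.29
All same sign? no

No, outside


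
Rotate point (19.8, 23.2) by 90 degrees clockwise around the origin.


90° CW: (x,y) -> (y, -x)
(19.8,23.2) -> (23.2, -19.8)

(23.2, -19.8)


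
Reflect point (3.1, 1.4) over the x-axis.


Reflection over x-axis: (x,y) -> (x,-y)
(3.1, 1.4) -> (3.1, -1.4)

(3.1, -1.4)


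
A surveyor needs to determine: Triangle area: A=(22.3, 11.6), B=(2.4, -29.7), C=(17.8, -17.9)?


Area = |x_A(y_B-y_C) + x_B(y_C-y_A) + x_C(y_A-y_B)|/2
= |(-263.14) + (-70.8) + 735.14|/2
= 401.2/2 = 200.6

200.6


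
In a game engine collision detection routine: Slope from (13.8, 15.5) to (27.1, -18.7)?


slope = (y2-y1)/(x2-x1) = ((-18.7)-15.5)/(27.1-13.8) = (-34.2)/13.3 = -2.5714

-2.5714


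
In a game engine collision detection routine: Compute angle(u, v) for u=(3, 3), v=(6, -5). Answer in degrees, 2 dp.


u.v = 3, |u| = sqrt(18) = 4.2426, |v| = sqrt(61) = 7.8102
cos(theta) = u.v/(|u||v|) = 3/sqrt(1098) = 0.090536
theta = acos(0.090536) = 84.81 degrees

84.81 degrees


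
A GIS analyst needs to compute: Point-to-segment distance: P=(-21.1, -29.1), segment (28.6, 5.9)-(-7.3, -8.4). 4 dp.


Project P onto AB: t = 1 (clamped to [0,1])
Closest point on segment: (-7.3, -8.4)
Distance: 24.8783

24.8783


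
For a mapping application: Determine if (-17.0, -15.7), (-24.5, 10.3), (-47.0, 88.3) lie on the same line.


Cross product: ((-24.5)-(-17))*(88.3-(-15.7)) - (10.3-(-15.7))*((-47)-(-17))
= 0

Yes, collinear


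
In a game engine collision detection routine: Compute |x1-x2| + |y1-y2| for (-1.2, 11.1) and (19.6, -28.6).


|(-1.2)-19.6| + |11.1-(-28.6)| = 20.8 + 39.7 = 60.5

60.5


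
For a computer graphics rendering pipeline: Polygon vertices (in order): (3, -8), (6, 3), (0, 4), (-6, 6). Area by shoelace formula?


Shoelace sum: (3*3 - 6*(-8)) + (6*4 - 0*3) + (0*6 - (-6)*4) + ((-6)*(-8) - 3*6)
= 135
Area = |135|/2 = 67.5

67.5


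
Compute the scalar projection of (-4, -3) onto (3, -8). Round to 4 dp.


u.v = 12, |v| = sqrt(73) = 8.544
Scalar projection = u.v / |v| = 12 / sqrt(73) = 1.4045

1.4045


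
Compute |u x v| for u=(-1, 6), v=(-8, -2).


|u x v| = |(-1)*(-2) - 6*(-8)|
= |2 - (-48)| = 50

50


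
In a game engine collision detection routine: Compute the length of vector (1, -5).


|u| = sqrt(1^2 + (-5)^2) = sqrt(26) = 5.099

5.099


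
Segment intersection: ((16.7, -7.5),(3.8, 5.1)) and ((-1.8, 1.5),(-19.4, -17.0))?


Cross products: d1=500.65, d2=40.24, d3=117, d4=577.41
d1*d2 < 0 and d3*d4 < 0? no

No, they don't intersect


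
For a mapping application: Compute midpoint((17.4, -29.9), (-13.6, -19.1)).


M = ((17.4+(-13.6))/2, ((-29.9)+(-19.1))/2)
= (1.9, -24.5)

(1.9, -24.5)


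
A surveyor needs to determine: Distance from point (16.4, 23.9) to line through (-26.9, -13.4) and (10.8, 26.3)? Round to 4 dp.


|cross product| = 312.8
|line direction| = sqrt(2997.38) = 54.7483
Distance = 312.8/sqrt(2997.38) = 5.7134

5.7134


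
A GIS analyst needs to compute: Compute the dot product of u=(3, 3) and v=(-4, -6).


u . v = u_x*v_x + u_y*v_y = 3*(-4) + 3*(-6)
= (-12) + (-18) = -30

-30


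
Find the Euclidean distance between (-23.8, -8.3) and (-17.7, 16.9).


dx=6.1, dy=25.2
d^2 = 6.1^2 + 25.2^2 = 672.25
d = sqrt(672.25) = 25.9278

25.9278


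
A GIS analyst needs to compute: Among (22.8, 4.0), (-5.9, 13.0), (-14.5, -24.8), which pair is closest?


d(P0,P1) = 30.0781, d(P0,P2) = 47.1246, d(P1,P2) = 38.766
Closest: P0 and P1

Closest pair: (22.8, 4.0) and (-5.9, 13.0), distance = 30.0781


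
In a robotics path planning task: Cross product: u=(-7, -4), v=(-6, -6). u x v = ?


u x v = u_x*v_y - u_y*v_x = (-7)*(-6) - (-4)*(-6)
= 42 - 24 = 18

18


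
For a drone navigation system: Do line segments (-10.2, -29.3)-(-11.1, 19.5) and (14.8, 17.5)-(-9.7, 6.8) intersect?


Cross products: d1=879.1, d2=-326.13, d3=-1262.12, d4=-56.89
d1*d2 < 0 and d3*d4 < 0? no

No, they don't intersect


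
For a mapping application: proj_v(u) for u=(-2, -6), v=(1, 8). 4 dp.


u.v = -50, |v| = sqrt(65) = 8.0623
Scalar projection = u.v / |v| = -50 / sqrt(65) = -6.2017

-6.2017


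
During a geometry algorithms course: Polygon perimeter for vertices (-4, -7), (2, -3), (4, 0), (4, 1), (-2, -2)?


Sides: (-4, -7)->(2, -3): sqrt(52) = 7.211103, (2, -3)->(4, 0): sqrt(13) = 3.605551, (4, 0)->(4, 1): sqrt(1) = 1, (4, 1)->(-2, -2): sqrt(45) = 6.708204, (-2, -2)->(-4, -7): sqrt(29) = 5.385165
Sum = 23.910023
Perimeter = 23.91

23.91


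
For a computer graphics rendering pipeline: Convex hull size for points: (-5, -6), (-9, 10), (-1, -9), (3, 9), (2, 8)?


Convex hull vertices (CCW): (-9, 10), (-5, -6), (-1, -9), (3, 9)
Count = 4

4


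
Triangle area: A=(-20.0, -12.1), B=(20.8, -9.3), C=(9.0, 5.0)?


Area = |x_A(y_B-y_C) + x_B(y_C-y_A) + x_C(y_A-y_B)|/2
= |286 + 355.68 + (-25.2)|/2
= 616.48/2 = 308.24

308.24


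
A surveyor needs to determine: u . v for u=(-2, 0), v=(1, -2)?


u . v = u_x*v_x + u_y*v_y = (-2)*1 + 0*(-2)
= (-2) + 0 = -2

-2


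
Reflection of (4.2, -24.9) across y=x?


Reflection over y=x: (x,y) -> (y,x)
(4.2, -24.9) -> (-24.9, 4.2)

(-24.9, 4.2)


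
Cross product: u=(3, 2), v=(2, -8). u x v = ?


u x v = u_x*v_y - u_y*v_x = 3*(-8) - 2*2
= (-24) - 4 = -28

-28


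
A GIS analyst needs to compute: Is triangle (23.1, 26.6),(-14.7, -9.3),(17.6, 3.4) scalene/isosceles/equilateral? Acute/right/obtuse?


Side lengths squared: AB^2=2717.65, BC^2=1204.58, CA^2=568.49
Sorted: [568.49, 1204.58, 2717.65]
By sides: Scalene, By angles: Obtuse

Scalene, Obtuse


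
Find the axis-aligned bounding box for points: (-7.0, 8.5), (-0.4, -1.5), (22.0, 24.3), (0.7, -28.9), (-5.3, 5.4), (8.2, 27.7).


x range: [-7, 22]
y range: [-28.9, 27.7]
Bounding box: (-7,-28.9) to (22,27.7)

(-7,-28.9) to (22,27.7)


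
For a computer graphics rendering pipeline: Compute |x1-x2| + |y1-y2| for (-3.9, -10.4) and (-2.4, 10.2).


|(-3.9)-(-2.4)| + |(-10.4)-10.2| = 1.5 + 20.6 = 22.1

22.1


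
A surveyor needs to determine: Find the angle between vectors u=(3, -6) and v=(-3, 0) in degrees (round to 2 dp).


u.v = -9, |u| = sqrt(45) = 6.7082, |v| = sqrt(9) = 3
cos(theta) = u.v/(|u||v|) = -9/sqrt(405) = -0.447214
theta = acos(-0.447214) = 116.57 degrees

116.57 degrees


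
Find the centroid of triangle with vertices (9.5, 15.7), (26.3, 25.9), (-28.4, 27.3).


Centroid = ((x_A+x_B+x_C)/3, (y_A+y_B+y_C)/3)
= ((9.5+26.3+(-28.4))/3, (15.7+25.9+27.3)/3)
= (2.4667, 22.9667)

(2.4667, 22.9667)


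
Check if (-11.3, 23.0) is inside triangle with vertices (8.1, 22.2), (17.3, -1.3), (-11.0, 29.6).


Cross products: AB x AP = -448.54, BC x BP = 196.05, CA x CP = -128.28
All same sign? no

No, outside


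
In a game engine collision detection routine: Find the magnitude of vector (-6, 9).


|u| = sqrt((-6)^2 + 9^2) = sqrt(117) = 10.8167

10.8167


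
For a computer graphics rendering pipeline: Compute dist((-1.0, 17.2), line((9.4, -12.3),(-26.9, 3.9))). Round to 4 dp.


|cross product| = 902.37
|line direction| = sqrt(1580.13) = 39.7508
Distance = 902.37/sqrt(1580.13) = 22.7006

22.7006


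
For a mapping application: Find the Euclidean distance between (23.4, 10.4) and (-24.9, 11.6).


dx=-48.3, dy=1.2
d^2 = (-48.3)^2 + 1.2^2 = 2334.33
d = sqrt(2334.33) = 48.3149

48.3149


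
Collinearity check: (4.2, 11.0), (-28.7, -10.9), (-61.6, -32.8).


Cross product: ((-28.7)-4.2)*((-32.8)-11) - ((-10.9)-11)*((-61.6)-4.2)
= 0

Yes, collinear


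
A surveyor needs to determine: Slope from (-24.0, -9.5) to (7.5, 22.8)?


slope = (y2-y1)/(x2-x1) = (22.8-(-9.5))/(7.5-(-24)) = 32.3/31.5 = 1.0254

1.0254


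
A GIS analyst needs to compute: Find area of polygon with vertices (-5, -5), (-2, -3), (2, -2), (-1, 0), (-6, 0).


Shoelace sum: ((-5)*(-3) - (-2)*(-5)) + ((-2)*(-2) - 2*(-3)) + (2*0 - (-1)*(-2)) + ((-1)*0 - (-6)*0) + ((-6)*(-5) - (-5)*0)
= 43
Area = |43|/2 = 21.5

21.5


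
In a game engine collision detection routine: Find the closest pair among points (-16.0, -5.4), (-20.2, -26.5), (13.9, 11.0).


d(P0,P1) = 21.5139, d(P0,P2) = 34.1023, d(P1,P2) = 50.6859
Closest: P0 and P1

Closest pair: (-16.0, -5.4) and (-20.2, -26.5), distance = 21.5139


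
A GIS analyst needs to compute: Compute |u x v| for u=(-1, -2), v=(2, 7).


|u x v| = |(-1)*7 - (-2)*2|
= |(-7) - (-4)| = 3

3


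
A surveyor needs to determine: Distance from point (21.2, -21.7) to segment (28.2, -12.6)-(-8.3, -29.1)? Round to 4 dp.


Project P onto AB: t = 0.2528 (clamped to [0,1])
Closest point on segment: (18.9721, -16.7715)
Distance: 5.4086

5.4086


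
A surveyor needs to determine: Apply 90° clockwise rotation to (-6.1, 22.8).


90° CW: (x,y) -> (y, -x)
(-6.1,22.8) -> (22.8, 6.1)

(22.8, 6.1)


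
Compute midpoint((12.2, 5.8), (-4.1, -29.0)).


M = ((12.2+(-4.1))/2, (5.8+(-29))/2)
= (4.05, -11.6)

(4.05, -11.6)


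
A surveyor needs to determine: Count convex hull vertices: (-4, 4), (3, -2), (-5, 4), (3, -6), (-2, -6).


Convex hull vertices (CCW): (-5, 4), (-2, -6), (3, -6), (3, -2), (-4, 4)
Count = 5

5


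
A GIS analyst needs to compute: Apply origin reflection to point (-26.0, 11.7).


Reflection over origin: (x,y) -> (-x,-y)
(-26, 11.7) -> (26, -11.7)

(26, -11.7)


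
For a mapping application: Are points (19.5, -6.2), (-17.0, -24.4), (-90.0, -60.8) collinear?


Cross product: ((-17)-19.5)*((-60.8)-(-6.2)) - ((-24.4)-(-6.2))*((-90)-19.5)
= 0

Yes, collinear


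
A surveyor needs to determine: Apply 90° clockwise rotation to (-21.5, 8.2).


90° CW: (x,y) -> (y, -x)
(-21.5,8.2) -> (8.2, 21.5)

(8.2, 21.5)


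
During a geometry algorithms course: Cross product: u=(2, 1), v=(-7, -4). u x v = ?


u x v = u_x*v_y - u_y*v_x = 2*(-4) - 1*(-7)
= (-8) - (-7) = -1

-1


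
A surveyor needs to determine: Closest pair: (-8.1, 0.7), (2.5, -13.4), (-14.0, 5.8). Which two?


d(P0,P1) = 17.64, d(P0,P2) = 7.7987, d(P1,P2) = 25.3158
Closest: P0 and P2

Closest pair: (-8.1, 0.7) and (-14.0, 5.8), distance = 7.7987


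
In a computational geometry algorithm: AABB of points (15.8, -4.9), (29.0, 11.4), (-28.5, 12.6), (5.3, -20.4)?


x range: [-28.5, 29]
y range: [-20.4, 12.6]
Bounding box: (-28.5,-20.4) to (29,12.6)

(-28.5,-20.4) to (29,12.6)


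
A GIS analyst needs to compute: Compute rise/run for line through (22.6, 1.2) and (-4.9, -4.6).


slope = (y2-y1)/(x2-x1) = ((-4.6)-1.2)/((-4.9)-22.6) = (-5.8)/(-27.5) = 0.2109

0.2109


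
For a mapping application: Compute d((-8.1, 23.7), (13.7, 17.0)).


dx=21.8, dy=-6.7
d^2 = 21.8^2 + (-6.7)^2 = 520.13
d = sqrt(520.13) = 22.8064

22.8064


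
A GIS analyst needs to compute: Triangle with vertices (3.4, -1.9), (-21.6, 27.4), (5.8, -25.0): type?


Side lengths squared: AB^2=1483.49, BC^2=3496.52, CA^2=539.37
Sorted: [539.37, 1483.49, 3496.52]
By sides: Scalene, By angles: Obtuse

Scalene, Obtuse


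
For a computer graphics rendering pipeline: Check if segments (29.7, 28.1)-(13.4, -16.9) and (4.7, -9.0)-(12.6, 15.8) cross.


Cross products: d1=-326.91, d2=-278.17, d3=-520.27, d4=-569.01
d1*d2 < 0 and d3*d4 < 0? no

No, they don't intersect


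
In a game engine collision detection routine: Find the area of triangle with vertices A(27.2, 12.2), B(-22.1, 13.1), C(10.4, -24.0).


Area = |x_A(y_B-y_C) + x_B(y_C-y_A) + x_C(y_A-y_B)|/2
= |1009.12 + 800.02 + (-9.36)|/2
= 1799.78/2 = 899.89

899.89


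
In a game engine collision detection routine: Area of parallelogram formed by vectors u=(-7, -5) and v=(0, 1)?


|u x v| = |(-7)*1 - (-5)*0|
= |(-7) - 0| = 7

7


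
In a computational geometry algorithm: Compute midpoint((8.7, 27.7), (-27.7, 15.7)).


M = ((8.7+(-27.7))/2, (27.7+15.7)/2)
= (-9.5, 21.7)

(-9.5, 21.7)


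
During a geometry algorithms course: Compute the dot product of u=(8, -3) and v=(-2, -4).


u . v = u_x*v_x + u_y*v_y = 8*(-2) + (-3)*(-4)
= (-16) + 12 = -4

-4


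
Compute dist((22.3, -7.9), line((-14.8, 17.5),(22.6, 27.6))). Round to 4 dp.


|cross product| = 1324.67
|line direction| = sqrt(1500.77) = 38.7398
Distance = 1324.67/sqrt(1500.77) = 34.1941

34.1941


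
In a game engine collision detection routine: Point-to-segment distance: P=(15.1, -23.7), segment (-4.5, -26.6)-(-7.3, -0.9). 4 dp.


Project P onto AB: t = 0.0294 (clamped to [0,1])
Closest point on segment: (-4.5823, -25.8444)
Distance: 19.7988

19.7988


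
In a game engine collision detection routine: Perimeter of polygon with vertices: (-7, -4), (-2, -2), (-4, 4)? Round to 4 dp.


Sides: (-7, -4)->(-2, -2): sqrt(29) = 5.385165, (-2, -2)->(-4, 4): sqrt(40) = 6.324555, (-4, 4)->(-7, -4): sqrt(73) = 8.544004
Sum = 20.253724
Perimeter = 20.2537

20.2537


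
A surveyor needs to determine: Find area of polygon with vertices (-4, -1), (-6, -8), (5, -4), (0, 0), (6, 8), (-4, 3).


Shoelace sum: ((-4)*(-8) - (-6)*(-1)) + ((-6)*(-4) - 5*(-8)) + (5*0 - 0*(-4)) + (0*8 - 6*0) + (6*3 - (-4)*8) + ((-4)*(-1) - (-4)*3)
= 156
Area = |156|/2 = 78

78


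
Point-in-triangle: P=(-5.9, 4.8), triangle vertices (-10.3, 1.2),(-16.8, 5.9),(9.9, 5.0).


Cross products: AB x AP = -44.08, BC x BP = -19.56, CA x CP = -56
All same sign? yes

Yes, inside


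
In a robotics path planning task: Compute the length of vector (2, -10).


|u| = sqrt(2^2 + (-10)^2) = sqrt(104) = 10.198

10.198


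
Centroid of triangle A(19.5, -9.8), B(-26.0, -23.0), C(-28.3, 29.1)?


Centroid = ((x_A+x_B+x_C)/3, (y_A+y_B+y_C)/3)
= ((19.5+(-26)+(-28.3))/3, ((-9.8)+(-23)+29.1)/3)
= (-11.6, -1.2333)

(-11.6, -1.2333)


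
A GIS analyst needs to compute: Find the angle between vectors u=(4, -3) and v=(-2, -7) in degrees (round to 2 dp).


u.v = 13, |u| = sqrt(25) = 5, |v| = sqrt(53) = 7.2801
cos(theta) = u.v/(|u||v|) = 13/sqrt(1325) = 0.357137
theta = acos(0.357137) = 69.08 degrees

69.08 degrees


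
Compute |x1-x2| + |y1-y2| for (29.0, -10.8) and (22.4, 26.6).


|29-22.4| + |(-10.8)-26.6| = 6.6 + 37.4 = 44

44


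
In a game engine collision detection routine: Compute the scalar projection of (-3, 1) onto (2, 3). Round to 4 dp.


u.v = -3, |v| = sqrt(13) = 3.6056
Scalar projection = u.v / |v| = -3 / sqrt(13) = -0.8321

-0.8321


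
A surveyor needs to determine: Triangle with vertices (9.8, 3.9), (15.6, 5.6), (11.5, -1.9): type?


Side lengths squared: AB^2=36.53, BC^2=73.06, CA^2=36.53
Sorted: [36.53, 36.53, 73.06]
By sides: Isosceles, By angles: Right

Isosceles, Right


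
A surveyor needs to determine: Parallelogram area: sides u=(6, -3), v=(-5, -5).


|u x v| = |6*(-5) - (-3)*(-5)|
= |(-30) - 15| = 45

45


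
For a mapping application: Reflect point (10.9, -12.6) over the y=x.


Reflection over y=x: (x,y) -> (y,x)
(10.9, -12.6) -> (-12.6, 10.9)

(-12.6, 10.9)


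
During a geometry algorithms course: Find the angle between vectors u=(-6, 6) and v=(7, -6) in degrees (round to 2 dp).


u.v = -78, |u| = sqrt(72) = 8.4853, |v| = sqrt(85) = 9.2195
cos(theta) = u.v/(|u||v|) = -78/sqrt(6120) = -0.997054
theta = acos(-0.997054) = 175.6 degrees

175.6 degrees


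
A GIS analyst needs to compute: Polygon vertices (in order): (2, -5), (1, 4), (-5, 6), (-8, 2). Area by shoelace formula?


Shoelace sum: (2*4 - 1*(-5)) + (1*6 - (-5)*4) + ((-5)*2 - (-8)*6) + ((-8)*(-5) - 2*2)
= 113
Area = |113|/2 = 56.5

56.5


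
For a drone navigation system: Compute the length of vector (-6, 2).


|u| = sqrt((-6)^2 + 2^2) = sqrt(40) = 6.3246

6.3246


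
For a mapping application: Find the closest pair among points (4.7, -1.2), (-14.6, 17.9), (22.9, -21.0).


d(P0,P1) = 27.1533, d(P0,P2) = 26.8939, d(P1,P2) = 54.032
Closest: P0 and P2

Closest pair: (4.7, -1.2) and (22.9, -21.0), distance = 26.8939


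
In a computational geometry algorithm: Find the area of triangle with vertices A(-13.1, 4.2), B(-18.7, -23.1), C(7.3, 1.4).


Area = |x_A(y_B-y_C) + x_B(y_C-y_A) + x_C(y_A-y_B)|/2
= |320.95 + 52.36 + 199.29|/2
= 572.6/2 = 286.3

286.3


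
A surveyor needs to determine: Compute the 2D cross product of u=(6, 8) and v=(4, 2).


u x v = u_x*v_y - u_y*v_x = 6*2 - 8*4
= 12 - 32 = -20

-20


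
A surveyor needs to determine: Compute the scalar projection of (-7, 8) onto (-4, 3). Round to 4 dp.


u.v = 52, |v| = sqrt(25) = 5
Scalar projection = u.v / |v| = 52 / sqrt(25) = 10.4

10.4


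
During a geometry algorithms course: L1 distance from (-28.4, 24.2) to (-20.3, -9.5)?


|(-28.4)-(-20.3)| + |24.2-(-9.5)| = 8.1 + 33.7 = 41.8

41.8


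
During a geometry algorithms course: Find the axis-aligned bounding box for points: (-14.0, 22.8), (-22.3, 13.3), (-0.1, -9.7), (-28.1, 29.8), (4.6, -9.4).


x range: [-28.1, 4.6]
y range: [-9.7, 29.8]
Bounding box: (-28.1,-9.7) to (4.6,29.8)

(-28.1,-9.7) to (4.6,29.8)


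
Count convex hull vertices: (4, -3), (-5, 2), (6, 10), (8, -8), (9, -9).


Convex hull vertices (CCW): (-5, 2), (9, -9), (6, 10)
Count = 3

3


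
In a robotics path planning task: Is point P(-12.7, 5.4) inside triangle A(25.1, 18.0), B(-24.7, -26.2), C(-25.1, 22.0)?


Cross products: AB x AP = -1043.28, BC x BP = -591.04, CA x CP = -783.72
All same sign? yes

Yes, inside


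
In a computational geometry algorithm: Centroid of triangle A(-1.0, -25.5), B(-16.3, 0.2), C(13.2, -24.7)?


Centroid = ((x_A+x_B+x_C)/3, (y_A+y_B+y_C)/3)
= (((-1)+(-16.3)+13.2)/3, ((-25.5)+0.2+(-24.7))/3)
= (-1.3667, -16.6667)

(-1.3667, -16.6667)


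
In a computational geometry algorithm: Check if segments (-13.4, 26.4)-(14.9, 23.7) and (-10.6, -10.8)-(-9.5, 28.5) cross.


Cross products: d1=150.96, d2=-964.2, d3=-1045.2, d4=69.96
d1*d2 < 0 and d3*d4 < 0? yes

Yes, they intersect


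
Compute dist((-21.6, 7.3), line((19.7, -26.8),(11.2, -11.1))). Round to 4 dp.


|cross product| = 358.56
|line direction| = sqrt(318.74) = 17.8533
Distance = 358.56/sqrt(318.74) = 20.0837

20.0837


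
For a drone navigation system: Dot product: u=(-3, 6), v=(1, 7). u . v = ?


u . v = u_x*v_x + u_y*v_y = (-3)*1 + 6*7
= (-3) + 42 = 39

39


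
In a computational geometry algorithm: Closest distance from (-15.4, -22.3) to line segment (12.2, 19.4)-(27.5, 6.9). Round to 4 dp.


Project P onto AB: t = 0.2535 (clamped to [0,1])
Closest point on segment: (16.0793, 16.2306)
Distance: 49.755

49.755


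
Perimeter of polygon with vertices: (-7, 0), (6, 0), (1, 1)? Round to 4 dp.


Sides: (-7, 0)->(6, 0): sqrt(169) = 13, (6, 0)->(1, 1): sqrt(26) = 5.09902, (1, 1)->(-7, 0): sqrt(65) = 8.062258
Sum = 26.161278
Perimeter = 26.1613

26.1613


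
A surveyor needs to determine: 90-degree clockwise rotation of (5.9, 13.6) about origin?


90° CW: (x,y) -> (y, -x)
(5.9,13.6) -> (13.6, -5.9)

(13.6, -5.9)


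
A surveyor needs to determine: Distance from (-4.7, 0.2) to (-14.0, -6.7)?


dx=-9.3, dy=-6.9
d^2 = (-9.3)^2 + (-6.9)^2 = 134.1
d = sqrt(134.1) = 11.5802

11.5802


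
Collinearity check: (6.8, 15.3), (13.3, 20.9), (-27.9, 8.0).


Cross product: (13.3-6.8)*(8-15.3) - (20.9-15.3)*((-27.9)-6.8)
= 146.87

No, not collinear


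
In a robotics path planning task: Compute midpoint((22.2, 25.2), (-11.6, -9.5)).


M = ((22.2+(-11.6))/2, (25.2+(-9.5))/2)
= (5.3, 7.85)

(5.3, 7.85)


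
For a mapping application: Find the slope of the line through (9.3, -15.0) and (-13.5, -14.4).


slope = (y2-y1)/(x2-x1) = ((-14.4)-(-15))/((-13.5)-9.3) = 0.6/(-22.8) = -0.0263

-0.0263


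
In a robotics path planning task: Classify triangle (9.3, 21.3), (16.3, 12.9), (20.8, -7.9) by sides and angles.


Side lengths squared: AB^2=119.56, BC^2=452.89, CA^2=984.89
Sorted: [119.56, 452.89, 984.89]
By sides: Scalene, By angles: Obtuse

Scalene, Obtuse


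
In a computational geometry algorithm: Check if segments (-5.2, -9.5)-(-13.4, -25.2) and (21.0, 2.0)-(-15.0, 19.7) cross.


Cross products: d1=877.74, d2=1588.08, d3=317.04, d4=-393.3
d1*d2 < 0 and d3*d4 < 0? no

No, they don't intersect


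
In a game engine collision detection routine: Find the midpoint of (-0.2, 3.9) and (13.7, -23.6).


M = (((-0.2)+13.7)/2, (3.9+(-23.6))/2)
= (6.75, -9.85)

(6.75, -9.85)


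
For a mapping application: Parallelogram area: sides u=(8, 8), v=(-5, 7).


|u x v| = |8*7 - 8*(-5)|
= |56 - (-40)| = 96

96


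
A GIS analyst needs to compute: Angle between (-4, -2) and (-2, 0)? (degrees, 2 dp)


u.v = 8, |u| = sqrt(20) = 4.4721, |v| = sqrt(4) = 2
cos(theta) = u.v/(|u||v|) = 8/sqrt(80) = 0.894427
theta = acos(0.894427) = 26.57 degrees

26.57 degrees


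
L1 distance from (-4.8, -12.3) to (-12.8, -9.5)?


|(-4.8)-(-12.8)| + |(-12.3)-(-9.5)| = 8 + 2.8 = 10.8

10.8


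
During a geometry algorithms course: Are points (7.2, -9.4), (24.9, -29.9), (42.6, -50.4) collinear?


Cross product: (24.9-7.2)*((-50.4)-(-9.4)) - ((-29.9)-(-9.4))*(42.6-7.2)
= 0

Yes, collinear


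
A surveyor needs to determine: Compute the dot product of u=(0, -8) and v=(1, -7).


u . v = u_x*v_x + u_y*v_y = 0*1 + (-8)*(-7)
= 0 + 56 = 56

56


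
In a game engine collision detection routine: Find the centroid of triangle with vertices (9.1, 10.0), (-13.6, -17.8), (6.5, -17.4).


Centroid = ((x_A+x_B+x_C)/3, (y_A+y_B+y_C)/3)
= ((9.1+(-13.6)+6.5)/3, (10+(-17.8)+(-17.4))/3)
= (0.6667, -8.4)

(0.6667, -8.4)


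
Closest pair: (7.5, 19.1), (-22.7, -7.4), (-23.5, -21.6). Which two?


d(P0,P1) = 40.1782, d(P0,P2) = 51.1614, d(P1,P2) = 14.2225
Closest: P1 and P2

Closest pair: (-22.7, -7.4) and (-23.5, -21.6), distance = 14.2225


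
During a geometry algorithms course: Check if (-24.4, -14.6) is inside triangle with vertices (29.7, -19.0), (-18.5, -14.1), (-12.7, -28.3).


Cross products: AB x AP = 53.01, BC x BP = -86.68, CA x CP = 689.69
All same sign? no

No, outside


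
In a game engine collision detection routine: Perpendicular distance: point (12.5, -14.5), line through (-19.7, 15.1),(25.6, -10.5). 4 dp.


|cross product| = 516.56
|line direction| = sqrt(2707.45) = 52.0332
Distance = 516.56/sqrt(2707.45) = 9.9275

9.9275


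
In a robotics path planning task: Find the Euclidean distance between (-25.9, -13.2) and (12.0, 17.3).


dx=37.9, dy=30.5
d^2 = 37.9^2 + 30.5^2 = 2366.66
d = sqrt(2366.66) = 48.6483

48.6483


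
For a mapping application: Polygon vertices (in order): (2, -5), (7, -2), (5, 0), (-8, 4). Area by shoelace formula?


Shoelace sum: (2*(-2) - 7*(-5)) + (7*0 - 5*(-2)) + (5*4 - (-8)*0) + ((-8)*(-5) - 2*4)
= 93
Area = |93|/2 = 46.5

46.5


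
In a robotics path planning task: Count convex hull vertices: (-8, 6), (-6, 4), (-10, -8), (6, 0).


Convex hull vertices (CCW): (-10, -8), (6, 0), (-8, 6)
Count = 3

3


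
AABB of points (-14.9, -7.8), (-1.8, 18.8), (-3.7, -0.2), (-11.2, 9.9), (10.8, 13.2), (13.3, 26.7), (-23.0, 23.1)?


x range: [-23, 13.3]
y range: [-7.8, 26.7]
Bounding box: (-23,-7.8) to (13.3,26.7)

(-23,-7.8) to (13.3,26.7)


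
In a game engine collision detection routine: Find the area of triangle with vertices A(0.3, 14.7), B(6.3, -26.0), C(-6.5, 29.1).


Area = |x_A(y_B-y_C) + x_B(y_C-y_A) + x_C(y_A-y_B)|/2
= |(-16.53) + 90.72 + (-264.55)|/2
= 190.36/2 = 95.18

95.18


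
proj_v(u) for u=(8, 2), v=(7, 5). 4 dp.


u.v = 66, |v| = sqrt(74) = 8.6023
Scalar projection = u.v / |v| = 66 / sqrt(74) = 7.6723

7.6723


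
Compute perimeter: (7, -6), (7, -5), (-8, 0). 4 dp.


Sides: (7, -6)->(7, -5): sqrt(1) = 1, (7, -5)->(-8, 0): sqrt(250) = 15.811388, (-8, 0)->(7, -6): sqrt(261) = 16.155494
Sum = 32.966882
Perimeter = 32.9669

32.9669


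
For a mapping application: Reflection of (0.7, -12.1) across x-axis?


Reflection over x-axis: (x,y) -> (x,-y)
(0.7, -12.1) -> (0.7, 12.1)

(0.7, 12.1)


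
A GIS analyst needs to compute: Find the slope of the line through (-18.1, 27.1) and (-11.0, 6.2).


slope = (y2-y1)/(x2-x1) = (6.2-27.1)/((-11)-(-18.1)) = (-20.9)/7.1 = -2.9437

-2.9437


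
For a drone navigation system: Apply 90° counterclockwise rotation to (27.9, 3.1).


90° CCW: (x,y) -> (-y, x)
(27.9,3.1) -> (-3.1, 27.9)

(-3.1, 27.9)


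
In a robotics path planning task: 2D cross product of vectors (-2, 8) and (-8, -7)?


u x v = u_x*v_y - u_y*v_x = (-2)*(-7) - 8*(-8)
= 14 - (-64) = 78

78


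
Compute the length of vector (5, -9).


|u| = sqrt(5^2 + (-9)^2) = sqrt(106) = 10.2956

10.2956


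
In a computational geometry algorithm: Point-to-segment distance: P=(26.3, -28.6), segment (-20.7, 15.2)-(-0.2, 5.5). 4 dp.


Project P onto AB: t = 1 (clamped to [0,1])
Closest point on segment: (-0.2, 5.5)
Distance: 43.1863

43.1863


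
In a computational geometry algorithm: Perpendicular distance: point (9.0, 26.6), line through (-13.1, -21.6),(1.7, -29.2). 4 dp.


|cross product| = 881.32
|line direction| = sqrt(276.8) = 16.6373
Distance = 881.32/sqrt(276.8) = 52.9725

52.9725


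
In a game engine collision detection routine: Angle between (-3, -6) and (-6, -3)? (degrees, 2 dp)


u.v = 36, |u| = sqrt(45) = 6.7082, |v| = sqrt(45) = 6.7082
cos(theta) = u.v/(|u||v|) = 36/sqrt(2025) = 0.8
theta = acos(0.8) = 36.87 degrees

36.87 degrees


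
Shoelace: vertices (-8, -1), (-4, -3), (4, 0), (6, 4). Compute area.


Shoelace sum: ((-8)*(-3) - (-4)*(-1)) + ((-4)*0 - 4*(-3)) + (4*4 - 6*0) + (6*(-1) - (-8)*4)
= 74
Area = |74|/2 = 37

37


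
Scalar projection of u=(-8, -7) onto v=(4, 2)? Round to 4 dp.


u.v = -46, |v| = sqrt(20) = 4.4721
Scalar projection = u.v / |v| = -46 / sqrt(20) = -10.2859

-10.2859


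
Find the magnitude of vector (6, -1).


|u| = sqrt(6^2 + (-1)^2) = sqrt(37) = 6.0828

6.0828


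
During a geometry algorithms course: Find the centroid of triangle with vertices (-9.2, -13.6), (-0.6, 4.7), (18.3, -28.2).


Centroid = ((x_A+x_B+x_C)/3, (y_A+y_B+y_C)/3)
= (((-9.2)+(-0.6)+18.3)/3, ((-13.6)+4.7+(-28.2))/3)
= (2.8333, -12.3667)

(2.8333, -12.3667)


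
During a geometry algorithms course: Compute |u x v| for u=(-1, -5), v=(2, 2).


|u x v| = |(-1)*2 - (-5)*2|
= |(-2) - (-10)| = 8

8


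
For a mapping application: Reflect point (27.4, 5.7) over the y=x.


Reflection over y=x: (x,y) -> (y,x)
(27.4, 5.7) -> (5.7, 27.4)

(5.7, 27.4)


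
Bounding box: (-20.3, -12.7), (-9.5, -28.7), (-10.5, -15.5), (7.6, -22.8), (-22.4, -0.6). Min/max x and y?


x range: [-22.4, 7.6]
y range: [-28.7, -0.6]
Bounding box: (-22.4,-28.7) to (7.6,-0.6)

(-22.4,-28.7) to (7.6,-0.6)


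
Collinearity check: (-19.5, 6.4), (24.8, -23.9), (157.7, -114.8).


Cross product: (24.8-(-19.5))*((-114.8)-6.4) - ((-23.9)-6.4)*(157.7-(-19.5))
= 0

Yes, collinear


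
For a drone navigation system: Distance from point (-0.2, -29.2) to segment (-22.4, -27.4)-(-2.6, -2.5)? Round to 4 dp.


Project P onto AB: t = 0.39 (clamped to [0,1])
Closest point on segment: (-14.6772, -17.688)
Distance: 18.4964

18.4964


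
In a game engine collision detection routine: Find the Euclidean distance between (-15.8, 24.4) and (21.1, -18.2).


dx=36.9, dy=-42.6
d^2 = 36.9^2 + (-42.6)^2 = 3176.37
d = sqrt(3176.37) = 56.3593

56.3593


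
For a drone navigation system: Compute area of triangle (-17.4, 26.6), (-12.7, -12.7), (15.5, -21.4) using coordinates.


Area = |x_A(y_B-y_C) + x_B(y_C-y_A) + x_C(y_A-y_B)|/2
= |(-151.38) + 609.6 + 609.15|/2
= 1067.37/2 = 533.685

533.685
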